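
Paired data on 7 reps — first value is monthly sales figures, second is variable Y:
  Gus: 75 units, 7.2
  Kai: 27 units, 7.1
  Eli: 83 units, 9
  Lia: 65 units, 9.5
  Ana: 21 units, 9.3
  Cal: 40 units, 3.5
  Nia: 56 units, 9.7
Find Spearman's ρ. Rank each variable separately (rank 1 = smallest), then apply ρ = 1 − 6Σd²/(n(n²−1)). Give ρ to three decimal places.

Ranks of variable 1: 6, 2, 7, 5, 1, 3, 4
Ranks of variable 2: 3, 2, 4, 6, 5, 1, 7
d = r₁ − r₂: 3, 0, 3, -1, -4, 2, -3
d²: 9, 0, 9, 1, 16, 4, 9; Σd² = 48
ρ = 1 − 6·48/(7·48) = 1 − 288/336 = 0.143

0.143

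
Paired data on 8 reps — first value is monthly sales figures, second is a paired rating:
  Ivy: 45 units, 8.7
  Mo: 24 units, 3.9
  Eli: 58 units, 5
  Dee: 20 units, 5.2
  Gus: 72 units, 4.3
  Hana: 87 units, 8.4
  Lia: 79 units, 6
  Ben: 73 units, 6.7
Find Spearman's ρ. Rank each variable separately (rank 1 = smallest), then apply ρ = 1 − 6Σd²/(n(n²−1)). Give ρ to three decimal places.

0.405

Ranks of variable 1: 3, 2, 4, 1, 5, 8, 7, 6
Ranks of variable 2: 8, 1, 3, 4, 2, 7, 5, 6
d = r₁ − r₂: -5, 1, 1, -3, 3, 1, 2, 0
d²: 25, 1, 1, 9, 9, 1, 4, 0; Σd² = 50
ρ = 1 − 6·50/(8·63) = 1 − 300/504 = 0.405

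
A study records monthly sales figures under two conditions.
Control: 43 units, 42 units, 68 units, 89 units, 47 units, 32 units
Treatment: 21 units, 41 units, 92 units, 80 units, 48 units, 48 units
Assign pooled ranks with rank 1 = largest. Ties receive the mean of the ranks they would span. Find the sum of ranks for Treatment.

Sorted (descending): 92, 89, 80, 68, 48, 48, 47, 43, 42, 41, 32, 21
The 2 values of 48 occupy positions 5–6 → average rank (5+6)/2 = 5.5.
Treatment values → pooled ranks: 21→12, 41→10, 92→1, 80→3, 48→5.5, 48→5.5
Rank sum = 12 + 10 + 1 + 3 + 5.5 + 5.5 = 37

37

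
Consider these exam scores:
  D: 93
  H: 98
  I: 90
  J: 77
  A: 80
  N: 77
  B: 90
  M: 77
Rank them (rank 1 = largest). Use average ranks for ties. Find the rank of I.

Sorted (descending): 98, 93, 90, 90, 80, 77, 77, 77
The 2 values of 90 occupy positions 3–4 → average rank (3+4)/2 = 3.5.
The 3 values of 77 occupy positions 6–8 → average rank 7.
I has value 90 → rank 3.5.

3.5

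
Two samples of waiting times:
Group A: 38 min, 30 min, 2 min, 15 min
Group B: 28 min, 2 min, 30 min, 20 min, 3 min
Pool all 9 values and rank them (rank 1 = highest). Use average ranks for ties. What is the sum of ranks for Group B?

27

Sorted (descending): 38, 30, 30, 28, 20, 15, 3, 2, 2
The 2 values of 30 occupy positions 2–3 → average rank (2+3)/2 = 2.5.
The 2 values of 2 occupy positions 8–9 → average rank (8+9)/2 = 8.5.
Group B values → pooled ranks: 28→4, 2→8.5, 30→2.5, 20→5, 3→7
Rank sum = 4 + 8.5 + 2.5 + 5 + 7 = 27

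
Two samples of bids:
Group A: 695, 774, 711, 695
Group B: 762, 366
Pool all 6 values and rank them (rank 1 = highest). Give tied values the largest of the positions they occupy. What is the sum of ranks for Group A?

14

Sorted (descending): 774, 762, 711, 695, 695, 366
The 2 values of 695 occupy positions 4–5 → each gets rank 5.
Group A values → pooled ranks: 695→5, 774→1, 711→3, 695→5
Rank sum = 5 + 1 + 3 + 5 = 14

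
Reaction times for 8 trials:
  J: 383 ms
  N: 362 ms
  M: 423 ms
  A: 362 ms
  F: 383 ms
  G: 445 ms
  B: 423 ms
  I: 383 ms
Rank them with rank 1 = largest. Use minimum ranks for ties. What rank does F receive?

4

Sorted (descending): 445, 423, 423, 383, 383, 383, 362, 362
The 2 values of 423 occupy positions 2–3 → each gets rank 2.
The 3 values of 383 occupy positions 4–6 → each gets rank 4.
The 2 values of 362 occupy positions 7–8 → each gets rank 7.
F has value 383 ms → rank 4.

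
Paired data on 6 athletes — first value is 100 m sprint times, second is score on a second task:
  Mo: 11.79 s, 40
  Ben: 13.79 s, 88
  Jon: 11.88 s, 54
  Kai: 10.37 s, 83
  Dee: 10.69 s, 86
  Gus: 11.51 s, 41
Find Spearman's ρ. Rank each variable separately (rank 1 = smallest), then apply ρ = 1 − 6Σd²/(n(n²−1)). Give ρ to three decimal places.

Ranks of variable 1: 4, 6, 5, 1, 2, 3
Ranks of variable 2: 1, 6, 3, 4, 5, 2
d = r₁ − r₂: 3, 0, 2, -3, -3, 1
d²: 9, 0, 4, 9, 9, 1; Σd² = 32
ρ = 1 − 6·32/(6·35) = 1 − 192/210 = 0.086

0.086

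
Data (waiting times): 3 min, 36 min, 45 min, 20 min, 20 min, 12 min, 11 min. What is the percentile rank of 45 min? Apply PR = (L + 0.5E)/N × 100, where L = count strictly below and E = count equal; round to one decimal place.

92.9

N = 7.
Strictly below 45: 6. Equal to 45: 1.
PR = (6 + 0.5·1)/7 × 100 = 92.9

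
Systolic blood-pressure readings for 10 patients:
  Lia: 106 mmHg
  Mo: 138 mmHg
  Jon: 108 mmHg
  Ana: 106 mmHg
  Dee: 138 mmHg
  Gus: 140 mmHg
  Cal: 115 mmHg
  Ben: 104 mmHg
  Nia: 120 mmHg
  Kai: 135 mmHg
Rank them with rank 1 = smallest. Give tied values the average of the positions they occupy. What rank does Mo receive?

8.5

Sorted (ascending): 104, 106, 106, 108, 115, 120, 135, 138, 138, 140
The 2 values of 106 occupy positions 2–3 → average rank (2+3)/2 = 2.5.
The 2 values of 138 occupy positions 8–9 → average rank (8+9)/2 = 8.5.
Mo has value 138 mmHg → rank 8.5.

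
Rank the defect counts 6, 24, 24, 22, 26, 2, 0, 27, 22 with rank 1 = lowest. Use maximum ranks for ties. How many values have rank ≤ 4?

Sorted (ascending): 0, 2, 6, 22, 22, 24, 24, 26, 27
The 2 values of 22 occupy positions 4–5 → each gets rank 5.
The 2 values of 24 occupy positions 6–7 → each gets rank 7.
Ranks ≤ 4: {1, 2, 3} → 3 values.

3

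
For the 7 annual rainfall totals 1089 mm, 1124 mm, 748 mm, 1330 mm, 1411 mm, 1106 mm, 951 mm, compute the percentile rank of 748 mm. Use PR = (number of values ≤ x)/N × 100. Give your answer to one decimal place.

14.3

N = 7.
Strictly below 748: 0. Equal to 748: 1.
PR = 1/7 × 100 = 14.3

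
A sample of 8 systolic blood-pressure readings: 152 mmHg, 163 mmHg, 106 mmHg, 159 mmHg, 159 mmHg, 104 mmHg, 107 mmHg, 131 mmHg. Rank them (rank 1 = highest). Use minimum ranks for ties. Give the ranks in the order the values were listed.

4, 1, 7, 2, 2, 8, 6, 5

Sorted (descending): 163, 159, 159, 152, 131, 107, 106, 104
The 2 values of 159 occupy positions 2–3 → each gets rank 2.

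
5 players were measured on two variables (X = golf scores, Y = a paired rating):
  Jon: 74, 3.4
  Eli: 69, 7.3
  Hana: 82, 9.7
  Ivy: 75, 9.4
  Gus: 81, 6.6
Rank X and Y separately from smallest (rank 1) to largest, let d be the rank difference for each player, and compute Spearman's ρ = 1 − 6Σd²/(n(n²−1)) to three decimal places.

Ranks of variable 1: 2, 1, 5, 3, 4
Ranks of variable 2: 1, 3, 5, 4, 2
d = r₁ − r₂: 1, -2, 0, -1, 2
d²: 1, 4, 0, 1, 4; Σd² = 10
ρ = 1 − 6·10/(5·24) = 1 − 60/120 = 0.500

0.500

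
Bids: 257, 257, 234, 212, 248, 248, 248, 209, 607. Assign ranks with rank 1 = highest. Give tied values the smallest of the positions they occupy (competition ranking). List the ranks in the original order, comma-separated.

2, 2, 7, 8, 4, 4, 4, 9, 1

Sorted (descending): 607, 257, 257, 248, 248, 248, 234, 212, 209
The 2 values of 257 occupy positions 2–3 → each gets rank 2.
The 3 values of 248 occupy positions 4–6 → each gets rank 4.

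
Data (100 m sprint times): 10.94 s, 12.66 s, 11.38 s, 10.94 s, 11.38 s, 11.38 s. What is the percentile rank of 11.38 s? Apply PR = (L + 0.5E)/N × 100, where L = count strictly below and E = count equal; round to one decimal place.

N = 6.
Strictly below 11.38: 2. Equal to 11.38: 3.
PR = (2 + 0.5·3)/6 × 100 = 58.3

58.3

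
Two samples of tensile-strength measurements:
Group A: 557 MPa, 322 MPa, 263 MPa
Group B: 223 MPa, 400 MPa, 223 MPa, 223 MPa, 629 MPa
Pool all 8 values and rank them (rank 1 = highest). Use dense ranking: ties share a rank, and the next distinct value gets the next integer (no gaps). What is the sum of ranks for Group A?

11

Sorted (descending): 629, 557, 400, 322, 263, 223, 223, 223
The 3 values of 223 share dense rank 6.
Remaining distinct values take the next consecutive integers.
Group A values → pooled ranks: 557→2, 322→4, 263→5
Rank sum = 2 + 4 + 5 = 11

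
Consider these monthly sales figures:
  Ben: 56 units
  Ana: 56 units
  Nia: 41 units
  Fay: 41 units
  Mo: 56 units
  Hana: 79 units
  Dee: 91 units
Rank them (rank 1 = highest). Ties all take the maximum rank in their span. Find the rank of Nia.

7

Sorted (descending): 91, 79, 56, 56, 56, 41, 41
The 3 values of 56 occupy positions 3–5 → each gets rank 5.
The 2 values of 41 occupy positions 6–7 → each gets rank 7.
Nia has value 41 units → rank 7.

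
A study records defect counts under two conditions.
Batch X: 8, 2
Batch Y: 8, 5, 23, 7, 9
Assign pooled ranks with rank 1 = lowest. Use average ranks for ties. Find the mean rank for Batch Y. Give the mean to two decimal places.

Sorted (ascending): 2, 5, 7, 8, 8, 9, 23
The 2 values of 8 occupy positions 4–5 → average rank (4+5)/2 = 4.5.
Batch Y values → pooled ranks: 8→4.5, 5→2, 23→7, 7→3, 9→6
Mean rank = (4.5 + 2 + 7 + 3 + 6) / 5 = 4.50

4.50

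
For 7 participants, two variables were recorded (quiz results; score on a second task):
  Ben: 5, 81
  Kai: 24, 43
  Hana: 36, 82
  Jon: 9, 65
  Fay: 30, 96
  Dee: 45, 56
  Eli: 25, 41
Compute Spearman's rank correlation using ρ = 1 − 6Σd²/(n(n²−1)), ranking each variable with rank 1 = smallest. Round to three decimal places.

Ranks of variable 1: 1, 3, 6, 2, 5, 7, 4
Ranks of variable 2: 5, 2, 6, 4, 7, 3, 1
d = r₁ − r₂: -4, 1, 0, -2, -2, 4, 3
d²: 16, 1, 0, 4, 4, 16, 9; Σd² = 50
ρ = 1 − 6·50/(7·48) = 1 − 300/336 = 0.107

0.107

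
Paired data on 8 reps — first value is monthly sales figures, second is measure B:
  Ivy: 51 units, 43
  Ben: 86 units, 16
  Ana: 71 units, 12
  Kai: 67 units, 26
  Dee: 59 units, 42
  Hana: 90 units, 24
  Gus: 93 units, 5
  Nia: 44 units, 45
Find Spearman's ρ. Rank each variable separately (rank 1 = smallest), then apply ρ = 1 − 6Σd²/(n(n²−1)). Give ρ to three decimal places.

-0.905

Ranks of variable 1: 2, 6, 5, 4, 3, 7, 8, 1
Ranks of variable 2: 7, 3, 2, 5, 6, 4, 1, 8
d = r₁ − r₂: -5, 3, 3, -1, -3, 3, 7, -7
d²: 25, 9, 9, 1, 9, 9, 49, 49; Σd² = 160
ρ = 1 − 6·160/(8·63) = 1 − 960/504 = -0.905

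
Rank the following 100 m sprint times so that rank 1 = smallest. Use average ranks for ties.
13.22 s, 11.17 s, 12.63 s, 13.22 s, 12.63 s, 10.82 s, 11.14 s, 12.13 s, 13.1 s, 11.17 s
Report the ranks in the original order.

9.5, 3.5, 6.5, 9.5, 6.5, 1, 2, 5, 8, 3.5

Sorted (ascending): 10.82, 11.14, 11.17, 11.17, 12.13, 12.63, 12.63, 13.1, 13.22, 13.22
The 2 values of 11.17 occupy positions 3–4 → average rank (3+4)/2 = 3.5.
The 2 values of 12.63 occupy positions 6–7 → average rank (6+7)/2 = 6.5.
The 2 values of 13.22 occupy positions 9–10 → average rank (9+10)/2 = 9.5.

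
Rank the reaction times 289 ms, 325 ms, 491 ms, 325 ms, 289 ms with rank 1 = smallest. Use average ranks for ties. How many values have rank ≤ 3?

Sorted (ascending): 289, 289, 325, 325, 491
The 2 values of 289 occupy positions 1–2 → average rank (1+2)/2 = 1.5.
The 2 values of 325 occupy positions 3–4 → average rank (3+4)/2 = 3.5.
Ranks ≤ 3: {1.5, 1.5} → 2 values.

2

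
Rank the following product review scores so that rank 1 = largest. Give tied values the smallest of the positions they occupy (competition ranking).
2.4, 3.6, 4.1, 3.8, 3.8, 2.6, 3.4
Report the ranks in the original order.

7, 4, 1, 2, 2, 6, 5

Sorted (descending): 4.1, 3.8, 3.8, 3.6, 3.4, 2.6, 2.4
The 2 values of 3.8 occupy positions 2–3 → each gets rank 2.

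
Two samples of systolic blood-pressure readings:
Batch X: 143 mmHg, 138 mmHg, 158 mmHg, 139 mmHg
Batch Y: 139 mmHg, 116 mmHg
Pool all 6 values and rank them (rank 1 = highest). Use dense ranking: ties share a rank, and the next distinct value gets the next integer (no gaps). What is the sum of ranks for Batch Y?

8

Sorted (descending): 158, 143, 139, 139, 138, 116
The 2 values of 139 share dense rank 3.
Remaining distinct values take the next consecutive integers.
Batch Y values → pooled ranks: 139→3, 116→5
Rank sum = 3 + 5 = 8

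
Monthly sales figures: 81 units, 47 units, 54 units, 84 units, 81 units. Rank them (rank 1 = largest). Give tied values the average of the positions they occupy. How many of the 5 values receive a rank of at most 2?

Sorted (descending): 84, 81, 81, 54, 47
The 2 values of 81 occupy positions 2–3 → average rank (2+3)/2 = 2.5.
Ranks ≤ 2: {1} → 1 value.

1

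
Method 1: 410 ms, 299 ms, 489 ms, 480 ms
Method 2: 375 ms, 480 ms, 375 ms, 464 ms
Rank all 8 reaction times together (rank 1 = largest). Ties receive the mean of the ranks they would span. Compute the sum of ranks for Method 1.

16.5

Sorted (descending): 489, 480, 480, 464, 410, 375, 375, 299
The 2 values of 480 occupy positions 2–3 → average rank (2+3)/2 = 2.5.
The 2 values of 375 occupy positions 6–7 → average rank (6+7)/2 = 6.5.
Method 1 values → pooled ranks: 410→5, 299→8, 489→1, 480→2.5
Rank sum = 5 + 8 + 1 + 2.5 = 16.5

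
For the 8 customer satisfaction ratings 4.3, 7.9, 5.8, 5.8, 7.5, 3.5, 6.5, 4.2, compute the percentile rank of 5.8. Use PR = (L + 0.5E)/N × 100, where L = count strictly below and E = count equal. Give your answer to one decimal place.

N = 8.
Strictly below 5.8: 3. Equal to 5.8: 2.
PR = (3 + 0.5·2)/8 × 100 = 50.0

50.0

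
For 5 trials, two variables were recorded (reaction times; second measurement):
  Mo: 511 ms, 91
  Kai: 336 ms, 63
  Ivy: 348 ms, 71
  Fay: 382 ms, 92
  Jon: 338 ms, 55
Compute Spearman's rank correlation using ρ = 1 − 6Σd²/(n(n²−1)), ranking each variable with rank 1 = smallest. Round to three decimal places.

0.800

Ranks of variable 1: 5, 1, 3, 4, 2
Ranks of variable 2: 4, 2, 3, 5, 1
d = r₁ − r₂: 1, -1, 0, -1, 1
d²: 1, 1, 0, 1, 1; Σd² = 4
ρ = 1 − 6·4/(5·24) = 1 − 24/120 = 0.800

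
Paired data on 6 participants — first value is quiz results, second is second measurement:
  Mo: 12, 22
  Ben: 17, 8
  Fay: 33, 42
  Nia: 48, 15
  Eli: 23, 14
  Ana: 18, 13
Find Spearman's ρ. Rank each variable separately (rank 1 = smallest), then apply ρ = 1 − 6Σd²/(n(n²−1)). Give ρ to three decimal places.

Ranks of variable 1: 1, 2, 5, 6, 4, 3
Ranks of variable 2: 5, 1, 6, 4, 3, 2
d = r₁ − r₂: -4, 1, -1, 2, 1, 1
d²: 16, 1, 1, 4, 1, 1; Σd² = 24
ρ = 1 − 6·24/(6·35) = 1 − 144/210 = 0.314

0.314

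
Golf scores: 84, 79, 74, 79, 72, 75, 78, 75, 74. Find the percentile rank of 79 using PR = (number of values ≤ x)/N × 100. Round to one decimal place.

N = 9.
Strictly below 79: 6. Equal to 79: 2.
PR = 8/9 × 100 = 88.9

88.9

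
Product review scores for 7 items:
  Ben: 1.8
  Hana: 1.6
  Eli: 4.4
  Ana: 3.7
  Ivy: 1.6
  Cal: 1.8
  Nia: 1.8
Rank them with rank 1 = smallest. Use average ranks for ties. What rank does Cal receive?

4

Sorted (ascending): 1.6, 1.6, 1.8, 1.8, 1.8, 3.7, 4.4
The 2 values of 1.6 occupy positions 1–2 → average rank (1+2)/2 = 1.5.
The 3 values of 1.8 occupy positions 3–5 → average rank 4.
Cal has value 1.8 → rank 4.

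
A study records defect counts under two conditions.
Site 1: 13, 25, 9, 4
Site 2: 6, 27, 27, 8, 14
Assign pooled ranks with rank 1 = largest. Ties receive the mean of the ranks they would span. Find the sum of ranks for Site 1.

23

Sorted (descending): 27, 27, 25, 14, 13, 9, 8, 6, 4
The 2 values of 27 occupy positions 1–2 → average rank (1+2)/2 = 1.5.
Site 1 values → pooled ranks: 13→5, 25→3, 9→6, 4→9
Rank sum = 5 + 3 + 6 + 9 = 23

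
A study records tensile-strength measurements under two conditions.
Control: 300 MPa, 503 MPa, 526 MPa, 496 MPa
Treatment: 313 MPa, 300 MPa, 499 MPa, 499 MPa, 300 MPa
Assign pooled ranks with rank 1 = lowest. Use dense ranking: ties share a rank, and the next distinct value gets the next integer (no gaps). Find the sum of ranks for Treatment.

12

Sorted (ascending): 300, 300, 300, 313, 496, 499, 499, 503, 526
The 3 values of 300 share dense rank 1.
The 2 values of 499 share dense rank 4.
Remaining distinct values take the next consecutive integers.
Treatment values → pooled ranks: 313→2, 300→1, 499→4, 499→4, 300→1
Rank sum = 2 + 1 + 4 + 4 + 1 = 12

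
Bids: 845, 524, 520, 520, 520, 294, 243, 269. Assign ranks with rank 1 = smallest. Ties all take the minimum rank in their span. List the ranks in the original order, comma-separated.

Sorted (ascending): 243, 269, 294, 520, 520, 520, 524, 845
The 3 values of 520 occupy positions 4–6 → each gets rank 4.

8, 7, 4, 4, 4, 3, 1, 2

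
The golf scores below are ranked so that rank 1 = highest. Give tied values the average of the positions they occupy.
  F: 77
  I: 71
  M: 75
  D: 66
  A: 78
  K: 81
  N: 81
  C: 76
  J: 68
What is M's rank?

Sorted (descending): 81, 81, 78, 77, 76, 75, 71, 68, 66
The 2 values of 81 occupy positions 1–2 → average rank (1+2)/2 = 1.5.
M has value 75 → rank 6.

6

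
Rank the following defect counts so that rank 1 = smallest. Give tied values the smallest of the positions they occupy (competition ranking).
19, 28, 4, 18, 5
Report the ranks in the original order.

4, 5, 1, 3, 2

Sorted (ascending): 4, 5, 18, 19, 28
No ties — each value takes its position as its rank.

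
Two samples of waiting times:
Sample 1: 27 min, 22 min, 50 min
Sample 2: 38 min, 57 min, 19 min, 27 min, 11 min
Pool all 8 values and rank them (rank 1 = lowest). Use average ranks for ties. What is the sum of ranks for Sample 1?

Sorted (ascending): 11, 19, 22, 27, 27, 38, 50, 57
The 2 values of 27 occupy positions 4–5 → average rank (4+5)/2 = 4.5.
Sample 1 values → pooled ranks: 27→4.5, 22→3, 50→7
Rank sum = 4.5 + 3 + 7 = 14.5

14.5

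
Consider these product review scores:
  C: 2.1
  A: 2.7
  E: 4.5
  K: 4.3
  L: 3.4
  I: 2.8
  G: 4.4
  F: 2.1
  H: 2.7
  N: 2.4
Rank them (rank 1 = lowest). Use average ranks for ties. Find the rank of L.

Sorted (ascending): 2.1, 2.1, 2.4, 2.7, 2.7, 2.8, 3.4, 4.3, 4.4, 4.5
The 2 values of 2.1 occupy positions 1–2 → average rank (1+2)/2 = 1.5.
The 2 values of 2.7 occupy positions 4–5 → average rank (4+5)/2 = 4.5.
L has value 3.4 → rank 7.

7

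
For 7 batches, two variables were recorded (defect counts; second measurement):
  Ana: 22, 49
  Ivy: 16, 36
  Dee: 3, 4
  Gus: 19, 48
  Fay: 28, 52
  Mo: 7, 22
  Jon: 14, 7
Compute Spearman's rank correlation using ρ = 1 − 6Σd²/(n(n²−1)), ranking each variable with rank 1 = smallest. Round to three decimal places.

0.964

Ranks of variable 1: 6, 4, 1, 5, 7, 2, 3
Ranks of variable 2: 6, 4, 1, 5, 7, 3, 2
d = r₁ − r₂: 0, 0, 0, 0, 0, -1, 1
d²: 0, 0, 0, 0, 0, 1, 1; Σd² = 2
ρ = 1 − 6·2/(7·48) = 1 − 12/336 = 0.964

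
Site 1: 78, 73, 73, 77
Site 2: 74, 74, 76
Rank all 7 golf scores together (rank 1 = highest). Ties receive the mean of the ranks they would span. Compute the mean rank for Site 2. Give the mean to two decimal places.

Sorted (descending): 78, 77, 76, 74, 74, 73, 73
The 2 values of 74 occupy positions 4–5 → average rank (4+5)/2 = 4.5.
The 2 values of 73 occupy positions 6–7 → average rank (6+7)/2 = 6.5.
Site 2 values → pooled ranks: 74→4.5, 74→4.5, 76→3
Mean rank = (4.5 + 4.5 + 3) / 3 = 4.00

4.00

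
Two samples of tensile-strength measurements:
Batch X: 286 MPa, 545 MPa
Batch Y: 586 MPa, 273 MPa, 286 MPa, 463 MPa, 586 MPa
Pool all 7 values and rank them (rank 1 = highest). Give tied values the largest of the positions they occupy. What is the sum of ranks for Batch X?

Sorted (descending): 586, 586, 545, 463, 286, 286, 273
The 2 values of 586 occupy positions 1–2 → each gets rank 2.
The 2 values of 286 occupy positions 5–6 → each gets rank 6.
Batch X values → pooled ranks: 286→6, 545→3
Rank sum = 6 + 3 = 9

9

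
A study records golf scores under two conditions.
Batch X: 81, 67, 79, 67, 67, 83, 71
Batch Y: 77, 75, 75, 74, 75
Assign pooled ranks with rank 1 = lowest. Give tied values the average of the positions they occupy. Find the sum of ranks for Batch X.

Sorted (ascending): 67, 67, 67, 71, 74, 75, 75, 75, 77, 79, 81, 83
The 3 values of 67 occupy positions 1–3 → average rank 2.
The 3 values of 75 occupy positions 6–8 → average rank 7.
Batch X values → pooled ranks: 81→11, 67→2, 79→10, 67→2, 67→2, 83→12, 71→4
Rank sum = 11 + 2 + 10 + 2 + 2 + 12 + 4 = 43

43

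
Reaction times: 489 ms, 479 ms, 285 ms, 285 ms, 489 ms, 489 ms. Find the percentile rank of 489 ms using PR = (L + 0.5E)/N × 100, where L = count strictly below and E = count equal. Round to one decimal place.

75.0

N = 6.
Strictly below 489: 3. Equal to 489: 3.
PR = (3 + 0.5·3)/6 × 100 = 75.0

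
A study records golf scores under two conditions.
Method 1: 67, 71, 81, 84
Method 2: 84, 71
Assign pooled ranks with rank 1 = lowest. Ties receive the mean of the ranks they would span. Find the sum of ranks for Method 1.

13

Sorted (ascending): 67, 71, 71, 81, 84, 84
The 2 values of 71 occupy positions 2–3 → average rank (2+3)/2 = 2.5.
The 2 values of 84 occupy positions 5–6 → average rank (5+6)/2 = 5.5.
Method 1 values → pooled ranks: 67→1, 71→2.5, 81→4, 84→5.5
Rank sum = 1 + 2.5 + 4 + 5.5 = 13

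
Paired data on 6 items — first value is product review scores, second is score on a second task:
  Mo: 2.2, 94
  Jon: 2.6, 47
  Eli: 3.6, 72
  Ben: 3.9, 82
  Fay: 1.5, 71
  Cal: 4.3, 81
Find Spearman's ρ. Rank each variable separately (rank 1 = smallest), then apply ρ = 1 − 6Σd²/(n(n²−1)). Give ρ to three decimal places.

0.257

Ranks of variable 1: 2, 3, 4, 5, 1, 6
Ranks of variable 2: 6, 1, 3, 5, 2, 4
d = r₁ − r₂: -4, 2, 1, 0, -1, 2
d²: 16, 4, 1, 0, 1, 4; Σd² = 26
ρ = 1 − 6·26/(6·35) = 1 − 156/210 = 0.257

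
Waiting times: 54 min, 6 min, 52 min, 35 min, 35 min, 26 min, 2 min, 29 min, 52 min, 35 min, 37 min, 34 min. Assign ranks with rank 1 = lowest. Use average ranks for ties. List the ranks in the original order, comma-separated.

12, 2, 10.5, 7, 7, 3, 1, 4, 10.5, 7, 9, 5

Sorted (ascending): 2, 6, 26, 29, 34, 35, 35, 35, 37, 52, 52, 54
The 3 values of 35 occupy positions 6–8 → average rank 7.
The 2 values of 52 occupy positions 10–11 → average rank (10+11)/2 = 10.5.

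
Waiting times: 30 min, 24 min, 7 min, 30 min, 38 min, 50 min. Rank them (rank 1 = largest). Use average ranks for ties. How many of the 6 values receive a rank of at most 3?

Sorted (descending): 50, 38, 30, 30, 24, 7
The 2 values of 30 occupy positions 3–4 → average rank (3+4)/2 = 3.5.
Ranks ≤ 3: {1, 2} → 2 values.

2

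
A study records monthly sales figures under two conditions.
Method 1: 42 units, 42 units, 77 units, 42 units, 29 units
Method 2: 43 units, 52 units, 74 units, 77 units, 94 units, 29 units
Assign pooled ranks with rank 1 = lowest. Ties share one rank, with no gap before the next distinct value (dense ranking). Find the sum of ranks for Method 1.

13

Sorted (ascending): 29, 29, 42, 42, 42, 43, 52, 74, 77, 77, 94
The 2 values of 29 share dense rank 1.
The 3 values of 42 share dense rank 2.
The 2 values of 77 share dense rank 6.
Remaining distinct values take the next consecutive integers.
Method 1 values → pooled ranks: 42→2, 42→2, 77→6, 42→2, 29→1
Rank sum = 2 + 2 + 6 + 2 + 1 = 13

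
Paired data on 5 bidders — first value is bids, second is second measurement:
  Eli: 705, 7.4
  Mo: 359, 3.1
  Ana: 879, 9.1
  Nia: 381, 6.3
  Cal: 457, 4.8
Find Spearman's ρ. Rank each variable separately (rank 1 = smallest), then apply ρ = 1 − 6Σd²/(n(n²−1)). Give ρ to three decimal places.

0.900

Ranks of variable 1: 4, 1, 5, 2, 3
Ranks of variable 2: 4, 1, 5, 3, 2
d = r₁ − r₂: 0, 0, 0, -1, 1
d²: 0, 0, 0, 1, 1; Σd² = 2
ρ = 1 − 6·2/(5·24) = 1 − 12/120 = 0.900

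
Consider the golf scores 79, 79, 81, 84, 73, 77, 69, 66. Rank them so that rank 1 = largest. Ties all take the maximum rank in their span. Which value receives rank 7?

69

Sorted (descending): 84, 81, 79, 79, 77, 73, 69, 66
The 2 values of 79 occupy positions 3–4 → each gets rank 4.
Rank 7 → value 69.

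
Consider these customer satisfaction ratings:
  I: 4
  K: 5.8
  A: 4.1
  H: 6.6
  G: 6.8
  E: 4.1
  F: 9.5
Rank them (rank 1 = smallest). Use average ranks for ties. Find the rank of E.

Sorted (ascending): 4, 4.1, 4.1, 5.8, 6.6, 6.8, 9.5
The 2 values of 4.1 occupy positions 2–3 → average rank (2+3)/2 = 2.5.
E has value 4.1 → rank 2.5.

2.5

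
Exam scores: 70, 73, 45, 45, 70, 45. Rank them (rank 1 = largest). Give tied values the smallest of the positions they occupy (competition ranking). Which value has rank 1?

Sorted (descending): 73, 70, 70, 45, 45, 45
The 2 values of 70 occupy positions 2–3 → each gets rank 2.
The 3 values of 45 occupy positions 4–6 → each gets rank 4.
Rank 1 → value 73.

73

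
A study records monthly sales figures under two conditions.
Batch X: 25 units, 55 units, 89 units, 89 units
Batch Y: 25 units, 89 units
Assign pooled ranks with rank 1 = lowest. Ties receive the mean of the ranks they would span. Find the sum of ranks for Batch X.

14.5

Sorted (ascending): 25, 25, 55, 89, 89, 89
The 2 values of 25 occupy positions 1–2 → average rank (1+2)/2 = 1.5.
The 3 values of 89 occupy positions 4–6 → average rank 5.
Batch X values → pooled ranks: 25→1.5, 55→3, 89→5, 89→5
Rank sum = 1.5 + 3 + 5 + 5 = 14.5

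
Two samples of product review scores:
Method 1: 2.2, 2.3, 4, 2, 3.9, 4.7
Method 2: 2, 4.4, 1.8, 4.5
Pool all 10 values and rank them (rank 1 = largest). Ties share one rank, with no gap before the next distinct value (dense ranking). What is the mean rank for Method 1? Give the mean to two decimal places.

Sorted (descending): 4.7, 4.5, 4.4, 4, 3.9, 2.3, 2.2, 2, 2, 1.8
The 2 values of 2 share dense rank 8.
Remaining distinct values take the next consecutive integers.
Method 1 values → pooled ranks: 2.2→7, 2.3→6, 4→4, 2→8, 3.9→5, 4.7→1
Mean rank = (7 + 6 + 4 + 8 + 5 + 1) / 6 = 5.17

5.17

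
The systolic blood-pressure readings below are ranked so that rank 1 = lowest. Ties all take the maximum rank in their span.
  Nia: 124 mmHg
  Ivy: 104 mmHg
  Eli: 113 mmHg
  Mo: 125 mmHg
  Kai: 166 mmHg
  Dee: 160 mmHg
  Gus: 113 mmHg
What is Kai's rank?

Sorted (ascending): 104, 113, 113, 124, 125, 160, 166
The 2 values of 113 occupy positions 2–3 → each gets rank 3.
Kai has value 166 mmHg → rank 7.

7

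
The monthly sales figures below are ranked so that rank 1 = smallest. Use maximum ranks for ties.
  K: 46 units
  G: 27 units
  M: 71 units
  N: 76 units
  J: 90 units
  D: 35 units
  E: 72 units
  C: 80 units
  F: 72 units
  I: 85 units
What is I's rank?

9

Sorted (ascending): 27, 35, 46, 71, 72, 72, 76, 80, 85, 90
The 2 values of 72 occupy positions 5–6 → each gets rank 6.
I has value 85 units → rank 9.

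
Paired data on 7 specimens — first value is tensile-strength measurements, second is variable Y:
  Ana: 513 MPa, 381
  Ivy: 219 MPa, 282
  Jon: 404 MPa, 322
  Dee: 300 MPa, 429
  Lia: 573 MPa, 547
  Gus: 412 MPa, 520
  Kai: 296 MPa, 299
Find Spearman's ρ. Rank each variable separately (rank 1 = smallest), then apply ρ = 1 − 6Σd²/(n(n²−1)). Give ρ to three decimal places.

Ranks of variable 1: 6, 1, 4, 3, 7, 5, 2
Ranks of variable 2: 4, 1, 3, 5, 7, 6, 2
d = r₁ − r₂: 2, 0, 1, -2, 0, -1, 0
d²: 4, 0, 1, 4, 0, 1, 0; Σd² = 10
ρ = 1 − 6·10/(7·48) = 1 − 60/336 = 0.821

0.821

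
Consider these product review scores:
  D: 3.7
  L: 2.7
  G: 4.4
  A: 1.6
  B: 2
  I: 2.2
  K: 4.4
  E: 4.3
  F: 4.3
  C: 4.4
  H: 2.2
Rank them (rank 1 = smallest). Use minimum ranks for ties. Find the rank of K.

Sorted (ascending): 1.6, 2, 2.2, 2.2, 2.7, 3.7, 4.3, 4.3, 4.4, 4.4, 4.4
The 2 values of 2.2 occupy positions 3–4 → each gets rank 3.
The 2 values of 4.3 occupy positions 7–8 → each gets rank 7.
The 3 values of 4.4 occupy positions 9–11 → each gets rank 9.
K has value 4.4 → rank 9.

9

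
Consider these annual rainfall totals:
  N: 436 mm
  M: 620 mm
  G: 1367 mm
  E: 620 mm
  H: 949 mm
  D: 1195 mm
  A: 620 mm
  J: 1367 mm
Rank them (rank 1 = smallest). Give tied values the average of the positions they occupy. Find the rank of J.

Sorted (ascending): 436, 620, 620, 620, 949, 1195, 1367, 1367
The 3 values of 620 occupy positions 2–4 → average rank 3.
The 2 values of 1367 occupy positions 7–8 → average rank (7+8)/2 = 7.5.
J has value 1367 mm → rank 7.5.

7.5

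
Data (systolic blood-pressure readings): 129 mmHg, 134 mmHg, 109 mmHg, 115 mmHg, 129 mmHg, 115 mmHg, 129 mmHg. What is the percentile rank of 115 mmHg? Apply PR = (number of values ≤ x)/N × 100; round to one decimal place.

N = 7.
Strictly below 115: 1. Equal to 115: 2.
PR = 3/7 × 100 = 42.9

42.9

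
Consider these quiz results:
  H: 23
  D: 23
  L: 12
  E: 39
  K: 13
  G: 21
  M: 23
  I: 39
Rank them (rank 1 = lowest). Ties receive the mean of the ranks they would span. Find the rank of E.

Sorted (ascending): 12, 13, 21, 23, 23, 23, 39, 39
The 3 values of 23 occupy positions 4–6 → average rank 5.
The 2 values of 39 occupy positions 7–8 → average rank (7+8)/2 = 7.5.
E has value 39 → rank 7.5.

7.5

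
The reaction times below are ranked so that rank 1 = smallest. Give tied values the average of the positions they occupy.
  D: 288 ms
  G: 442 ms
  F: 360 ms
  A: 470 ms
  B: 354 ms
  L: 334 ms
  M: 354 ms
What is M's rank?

3.5

Sorted (ascending): 288, 334, 354, 354, 360, 442, 470
The 2 values of 354 occupy positions 3–4 → average rank (3+4)/2 = 3.5.
M has value 354 ms → rank 3.5.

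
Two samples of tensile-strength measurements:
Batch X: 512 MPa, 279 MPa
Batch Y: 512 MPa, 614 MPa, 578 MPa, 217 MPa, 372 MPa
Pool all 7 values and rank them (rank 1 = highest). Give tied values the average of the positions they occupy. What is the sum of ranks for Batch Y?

18.5

Sorted (descending): 614, 578, 512, 512, 372, 279, 217
The 2 values of 512 occupy positions 3–4 → average rank (3+4)/2 = 3.5.
Batch Y values → pooled ranks: 512→3.5, 614→1, 578→2, 217→7, 372→5
Rank sum = 3.5 + 1 + 2 + 7 + 5 = 18.5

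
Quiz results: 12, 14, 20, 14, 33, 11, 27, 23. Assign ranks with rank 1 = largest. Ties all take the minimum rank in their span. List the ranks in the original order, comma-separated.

Sorted (descending): 33, 27, 23, 20, 14, 14, 12, 11
The 2 values of 14 occupy positions 5–6 → each gets rank 5.

7, 5, 4, 5, 1, 8, 2, 3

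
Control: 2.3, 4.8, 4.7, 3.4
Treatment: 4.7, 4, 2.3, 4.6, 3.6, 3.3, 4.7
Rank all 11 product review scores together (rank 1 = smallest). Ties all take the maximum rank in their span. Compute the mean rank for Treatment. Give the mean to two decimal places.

Sorted (ascending): 2.3, 2.3, 3.3, 3.4, 3.6, 4, 4.6, 4.7, 4.7, 4.7, 4.8
The 2 values of 2.3 occupy positions 1–2 → each gets rank 2.
The 3 values of 4.7 occupy positions 8–10 → each gets rank 10.
Treatment values → pooled ranks: 4.7→10, 4→6, 2.3→2, 4.6→7, 3.6→5, 3.3→3, 4.7→10
Mean rank = (10 + 6 + 2 + 7 + 5 + 3 + 10) / 7 = 6.14

6.14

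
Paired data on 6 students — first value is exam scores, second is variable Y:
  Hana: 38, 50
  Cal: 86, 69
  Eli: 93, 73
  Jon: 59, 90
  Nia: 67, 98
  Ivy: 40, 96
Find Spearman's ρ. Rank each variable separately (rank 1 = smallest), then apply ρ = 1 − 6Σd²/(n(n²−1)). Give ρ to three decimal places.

0.086

Ranks of variable 1: 1, 5, 6, 3, 4, 2
Ranks of variable 2: 1, 2, 3, 4, 6, 5
d = r₁ − r₂: 0, 3, 3, -1, -2, -3
d²: 0, 9, 9, 1, 4, 9; Σd² = 32
ρ = 1 − 6·32/(6·35) = 1 − 192/210 = 0.086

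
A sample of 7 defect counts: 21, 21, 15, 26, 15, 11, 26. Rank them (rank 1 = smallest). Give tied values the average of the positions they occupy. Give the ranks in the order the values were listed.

4.5, 4.5, 2.5, 6.5, 2.5, 1, 6.5

Sorted (ascending): 11, 15, 15, 21, 21, 26, 26
The 2 values of 15 occupy positions 2–3 → average rank (2+3)/2 = 2.5.
The 2 values of 21 occupy positions 4–5 → average rank (4+5)/2 = 4.5.
The 2 values of 26 occupy positions 6–7 → average rank (6+7)/2 = 6.5.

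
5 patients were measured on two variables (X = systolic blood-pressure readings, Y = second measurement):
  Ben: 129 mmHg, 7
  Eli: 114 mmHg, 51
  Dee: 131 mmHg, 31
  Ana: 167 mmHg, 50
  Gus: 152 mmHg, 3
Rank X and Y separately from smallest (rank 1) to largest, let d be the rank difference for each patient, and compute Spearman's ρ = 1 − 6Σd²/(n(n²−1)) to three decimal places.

Ranks of variable 1: 2, 1, 3, 5, 4
Ranks of variable 2: 2, 5, 3, 4, 1
d = r₁ − r₂: 0, -4, 0, 1, 3
d²: 0, 16, 0, 1, 9; Σd² = 26
ρ = 1 − 6·26/(5·24) = 1 − 156/120 = -0.300

-0.300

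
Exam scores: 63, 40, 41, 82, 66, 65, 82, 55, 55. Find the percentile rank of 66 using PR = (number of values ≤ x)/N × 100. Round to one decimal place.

77.8

N = 9.
Strictly below 66: 6. Equal to 66: 1.
PR = 7/9 × 100 = 77.8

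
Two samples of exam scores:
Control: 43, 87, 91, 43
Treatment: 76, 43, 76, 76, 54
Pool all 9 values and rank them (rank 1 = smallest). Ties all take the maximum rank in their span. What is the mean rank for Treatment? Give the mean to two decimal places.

5.60

Sorted (ascending): 43, 43, 43, 54, 76, 76, 76, 87, 91
The 3 values of 43 occupy positions 1–3 → each gets rank 3.
The 3 values of 76 occupy positions 5–7 → each gets rank 7.
Treatment values → pooled ranks: 76→7, 43→3, 76→7, 76→7, 54→4
Mean rank = (7 + 3 + 7 + 7 + 4) / 5 = 5.60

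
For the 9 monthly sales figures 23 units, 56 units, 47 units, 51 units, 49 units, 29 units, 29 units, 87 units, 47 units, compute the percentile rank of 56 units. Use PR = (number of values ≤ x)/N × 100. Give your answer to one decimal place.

N = 9.
Strictly below 56: 7. Equal to 56: 1.
PR = 8/9 × 100 = 88.9

88.9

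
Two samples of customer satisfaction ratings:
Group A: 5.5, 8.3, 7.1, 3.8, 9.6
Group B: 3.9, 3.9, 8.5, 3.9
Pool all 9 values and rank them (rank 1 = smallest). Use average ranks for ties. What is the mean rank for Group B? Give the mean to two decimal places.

4.25

Sorted (ascending): 3.8, 3.9, 3.9, 3.9, 5.5, 7.1, 8.3, 8.5, 9.6
The 3 values of 3.9 occupy positions 2–4 → average rank 3.
Group B values → pooled ranks: 3.9→3, 3.9→3, 8.5→8, 3.9→3
Mean rank = (3 + 3 + 8 + 3) / 4 = 4.25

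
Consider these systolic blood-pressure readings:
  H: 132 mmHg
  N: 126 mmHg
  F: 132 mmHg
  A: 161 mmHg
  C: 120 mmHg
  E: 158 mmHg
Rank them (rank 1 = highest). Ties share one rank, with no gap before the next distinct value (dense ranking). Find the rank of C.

5

Sorted (descending): 161, 158, 132, 132, 126, 120
The 2 values of 132 share dense rank 3.
Remaining distinct values take the next consecutive integers.
C has value 120 mmHg → rank 5.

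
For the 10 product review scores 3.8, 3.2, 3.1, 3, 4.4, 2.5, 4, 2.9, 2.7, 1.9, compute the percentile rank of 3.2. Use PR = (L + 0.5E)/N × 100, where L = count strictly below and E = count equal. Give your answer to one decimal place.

N = 10.
Strictly below 3.2: 6. Equal to 3.2: 1.
PR = (6 + 0.5·1)/10 × 100 = 65.0

65.0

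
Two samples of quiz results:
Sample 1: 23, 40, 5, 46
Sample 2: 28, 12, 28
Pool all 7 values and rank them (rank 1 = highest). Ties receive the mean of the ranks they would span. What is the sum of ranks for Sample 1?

Sorted (descending): 46, 40, 28, 28, 23, 12, 5
The 2 values of 28 occupy positions 3–4 → average rank (3+4)/2 = 3.5.
Sample 1 values → pooled ranks: 23→5, 40→2, 5→7, 46→1
Rank sum = 5 + 2 + 7 + 1 = 15

15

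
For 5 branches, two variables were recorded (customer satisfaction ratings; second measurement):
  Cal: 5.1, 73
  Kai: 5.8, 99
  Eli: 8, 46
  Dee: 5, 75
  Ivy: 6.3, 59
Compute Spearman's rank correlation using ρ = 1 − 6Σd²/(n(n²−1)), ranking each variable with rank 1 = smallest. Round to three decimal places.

-0.700

Ranks of variable 1: 2, 3, 5, 1, 4
Ranks of variable 2: 3, 5, 1, 4, 2
d = r₁ − r₂: -1, -2, 4, -3, 2
d²: 1, 4, 16, 9, 4; Σd² = 34
ρ = 1 − 6·34/(5·24) = 1 − 204/120 = -0.700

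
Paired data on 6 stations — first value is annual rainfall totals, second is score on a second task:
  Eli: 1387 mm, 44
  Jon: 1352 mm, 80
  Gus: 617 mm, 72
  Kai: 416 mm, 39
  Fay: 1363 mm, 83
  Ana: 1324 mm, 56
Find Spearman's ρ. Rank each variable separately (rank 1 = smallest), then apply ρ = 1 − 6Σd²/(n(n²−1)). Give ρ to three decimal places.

Ranks of variable 1: 6, 4, 2, 1, 5, 3
Ranks of variable 2: 2, 5, 4, 1, 6, 3
d = r₁ − r₂: 4, -1, -2, 0, -1, 0
d²: 16, 1, 4, 0, 1, 0; Σd² = 22
ρ = 1 − 6·22/(6·35) = 1 − 132/210 = 0.371

0.371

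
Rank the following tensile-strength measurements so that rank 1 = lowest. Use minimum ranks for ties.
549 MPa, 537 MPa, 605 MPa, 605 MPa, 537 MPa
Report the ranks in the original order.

3, 1, 4, 4, 1

Sorted (ascending): 537, 537, 549, 605, 605
The 2 values of 537 occupy positions 1–2 → each gets rank 1.
The 2 values of 605 occupy positions 4–5 → each gets rank 4.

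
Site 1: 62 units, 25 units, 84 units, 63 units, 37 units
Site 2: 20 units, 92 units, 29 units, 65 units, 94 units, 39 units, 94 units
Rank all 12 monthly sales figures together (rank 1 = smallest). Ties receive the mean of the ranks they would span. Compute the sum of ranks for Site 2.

50

Sorted (ascending): 20, 25, 29, 37, 39, 62, 63, 65, 84, 92, 94, 94
The 2 values of 94 occupy positions 11–12 → average rank (11+12)/2 = 11.5.
Site 2 values → pooled ranks: 20→1, 92→10, 29→3, 65→8, 94→11.5, 39→5, 94→11.5
Rank sum = 1 + 10 + 3 + 8 + 11.5 + 5 + 11.5 = 50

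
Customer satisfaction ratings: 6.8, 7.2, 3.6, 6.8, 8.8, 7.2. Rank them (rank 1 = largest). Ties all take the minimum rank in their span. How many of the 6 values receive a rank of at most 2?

3

Sorted (descending): 8.8, 7.2, 7.2, 6.8, 6.8, 3.6
The 2 values of 7.2 occupy positions 2–3 → each gets rank 2.
The 2 values of 6.8 occupy positions 4–5 → each gets rank 4.
Ranks ≤ 2: {1, 2, 2} → 3 values.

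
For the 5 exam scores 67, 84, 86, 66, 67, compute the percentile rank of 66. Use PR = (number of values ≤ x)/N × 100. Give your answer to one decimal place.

20.0

N = 5.
Strictly below 66: 0. Equal to 66: 1.
PR = 1/5 × 100 = 20.0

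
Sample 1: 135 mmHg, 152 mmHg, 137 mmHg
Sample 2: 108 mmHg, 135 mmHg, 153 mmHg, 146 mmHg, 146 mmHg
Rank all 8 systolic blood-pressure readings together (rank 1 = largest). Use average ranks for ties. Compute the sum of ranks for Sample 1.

13.5

Sorted (descending): 153, 152, 146, 146, 137, 135, 135, 108
The 2 values of 146 occupy positions 3–4 → average rank (3+4)/2 = 3.5.
The 2 values of 135 occupy positions 6–7 → average rank (6+7)/2 = 6.5.
Sample 1 values → pooled ranks: 135→6.5, 152→2, 137→5
Rank sum = 6.5 + 2 + 5 = 13.5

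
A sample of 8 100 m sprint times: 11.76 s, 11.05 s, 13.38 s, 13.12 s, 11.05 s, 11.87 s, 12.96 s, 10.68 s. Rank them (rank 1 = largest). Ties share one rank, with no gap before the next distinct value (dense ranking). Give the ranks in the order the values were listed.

Sorted (descending): 13.38, 13.12, 12.96, 11.87, 11.76, 11.05, 11.05, 10.68
The 2 values of 11.05 share dense rank 6.
Remaining distinct values take the next consecutive integers.

5, 6, 1, 2, 6, 4, 3, 7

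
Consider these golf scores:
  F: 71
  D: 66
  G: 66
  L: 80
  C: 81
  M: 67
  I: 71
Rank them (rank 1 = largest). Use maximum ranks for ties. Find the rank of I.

4

Sorted (descending): 81, 80, 71, 71, 67, 66, 66
The 2 values of 71 occupy positions 3–4 → each gets rank 4.
The 2 values of 66 occupy positions 6–7 → each gets rank 7.
I has value 71 → rank 4.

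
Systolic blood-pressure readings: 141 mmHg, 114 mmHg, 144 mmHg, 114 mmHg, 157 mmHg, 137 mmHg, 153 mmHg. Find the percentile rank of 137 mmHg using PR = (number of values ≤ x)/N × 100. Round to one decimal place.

42.9

N = 7.
Strictly below 137: 2. Equal to 137: 1.
PR = 3/7 × 100 = 42.9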